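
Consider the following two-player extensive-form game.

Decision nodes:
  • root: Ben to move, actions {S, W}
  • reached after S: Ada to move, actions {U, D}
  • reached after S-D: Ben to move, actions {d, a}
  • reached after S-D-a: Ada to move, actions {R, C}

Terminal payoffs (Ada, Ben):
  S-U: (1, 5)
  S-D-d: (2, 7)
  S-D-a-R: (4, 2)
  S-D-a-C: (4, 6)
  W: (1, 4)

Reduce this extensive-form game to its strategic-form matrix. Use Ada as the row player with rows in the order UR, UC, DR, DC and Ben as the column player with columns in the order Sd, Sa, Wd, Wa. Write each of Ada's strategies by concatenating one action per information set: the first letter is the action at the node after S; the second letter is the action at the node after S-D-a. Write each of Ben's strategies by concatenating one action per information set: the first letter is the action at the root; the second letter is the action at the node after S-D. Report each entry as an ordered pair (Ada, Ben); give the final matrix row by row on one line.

UR: (1,5) (1,5) (1,4) (1,4) | UC: (1,5) (1,5) (1,4) (1,4) | DR: (2,7) (4,2) (1,4) (1,4) | DC: (2,7) (4,6) (1,4) (1,4)

           Sd       Sa       Wd       Wa
  UR    (1,5)    (1,5)    (1,4)    (1,4)
  UC    (1,5)    (1,5)    (1,4)    (1,4)
  DR    (2,7)    (4,2)    (1,4)    (1,4)
  DC    (2,7)    (4,6)    (1,4)    (1,4)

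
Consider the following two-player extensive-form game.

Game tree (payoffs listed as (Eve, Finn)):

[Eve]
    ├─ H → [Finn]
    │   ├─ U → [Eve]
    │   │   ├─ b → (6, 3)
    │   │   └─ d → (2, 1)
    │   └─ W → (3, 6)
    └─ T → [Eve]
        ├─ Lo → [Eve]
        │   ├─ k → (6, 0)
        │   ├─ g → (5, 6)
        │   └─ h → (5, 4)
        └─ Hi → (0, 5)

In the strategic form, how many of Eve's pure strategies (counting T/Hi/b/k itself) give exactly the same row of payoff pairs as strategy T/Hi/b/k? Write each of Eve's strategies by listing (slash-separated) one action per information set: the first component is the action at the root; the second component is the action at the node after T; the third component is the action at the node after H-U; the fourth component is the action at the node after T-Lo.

6

Row for T/Hi/b/k (columns U, W): (0,5) (0,5).
Under T/Hi/b/k, Eve's choice at the node after H-U and at the node after T-Lo can never be reached regardless of what Finn does, so varying those choices leaves every outcome unchanged.
Holding the reachable choices fixed and varying the unreachable ones freely already gives 2 × 3 = 6 equivalent strategies.
No other strategy reproduces this row, so those 6 are the full class: T/Hi/b/k, T/Hi/b/g, T/Hi/b/h, T/Hi/d/k, T/Hi/d/g, T/Hi/d/h.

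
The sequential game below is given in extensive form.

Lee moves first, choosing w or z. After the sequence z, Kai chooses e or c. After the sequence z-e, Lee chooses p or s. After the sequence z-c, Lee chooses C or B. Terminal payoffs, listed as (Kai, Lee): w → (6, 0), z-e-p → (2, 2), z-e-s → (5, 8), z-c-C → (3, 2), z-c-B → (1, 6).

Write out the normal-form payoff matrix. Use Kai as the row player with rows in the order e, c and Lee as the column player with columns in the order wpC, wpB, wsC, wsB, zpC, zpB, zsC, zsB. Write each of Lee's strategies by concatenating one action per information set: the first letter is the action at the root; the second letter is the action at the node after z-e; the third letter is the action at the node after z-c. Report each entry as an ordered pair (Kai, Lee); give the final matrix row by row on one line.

e: (6,0) (6,0) (6,0) (6,0) (2,2) (2,2) (5,8) (5,8) | c: (6,0) (6,0) (6,0) (6,0) (3,2) (1,6) (3,2) (1,6)

          wpC      wpB      wsC      wsB      zpC      zpB      zsC      zsB
   e    (6,0)    (6,0)    (6,0)    (6,0)    (2,2)    (2,2)    (5,8)    (5,8)
   c    (6,0)    (6,0)    (6,0)    (6,0)    (3,2)    (1,6)    (3,2)    (1,6)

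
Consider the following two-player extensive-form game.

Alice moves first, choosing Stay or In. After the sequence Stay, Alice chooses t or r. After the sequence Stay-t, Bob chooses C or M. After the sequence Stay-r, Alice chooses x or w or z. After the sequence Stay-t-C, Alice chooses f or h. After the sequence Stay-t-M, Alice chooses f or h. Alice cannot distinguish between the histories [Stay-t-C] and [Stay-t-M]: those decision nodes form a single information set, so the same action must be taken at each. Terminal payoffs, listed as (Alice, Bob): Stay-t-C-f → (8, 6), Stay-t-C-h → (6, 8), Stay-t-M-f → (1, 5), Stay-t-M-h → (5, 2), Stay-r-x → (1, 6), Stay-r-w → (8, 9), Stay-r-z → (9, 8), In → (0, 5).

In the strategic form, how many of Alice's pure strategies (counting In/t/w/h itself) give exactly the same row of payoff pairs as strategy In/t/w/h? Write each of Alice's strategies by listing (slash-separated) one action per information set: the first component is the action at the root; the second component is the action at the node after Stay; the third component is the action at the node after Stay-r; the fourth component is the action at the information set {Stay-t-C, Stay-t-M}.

Row for In/t/w/h (columns C, M): (0,5) (0,5).
Under In/t/w/h, Alice's choice at the node after Stay and at the node after Stay-r and at the information set {Stay-t-C, Stay-t-M} can never be reached regardless of what Bob does, so varying those choices leaves every outcome unchanged.
Holding the reachable choices fixed and varying the unreachable ones freely already gives 2 × 3 × 2 = 12 equivalent strategies.
No other strategy reproduces this row, so those 12 are the full class: In/t/x/f, In/t/x/h, In/t/w/f, In/t/w/h, In/t/z/f, In/t/z/h, In/r/x/f, In/r/x/h, In/r/w/f, In/r/w/h, In/r/z/f, In/r/z/h.

12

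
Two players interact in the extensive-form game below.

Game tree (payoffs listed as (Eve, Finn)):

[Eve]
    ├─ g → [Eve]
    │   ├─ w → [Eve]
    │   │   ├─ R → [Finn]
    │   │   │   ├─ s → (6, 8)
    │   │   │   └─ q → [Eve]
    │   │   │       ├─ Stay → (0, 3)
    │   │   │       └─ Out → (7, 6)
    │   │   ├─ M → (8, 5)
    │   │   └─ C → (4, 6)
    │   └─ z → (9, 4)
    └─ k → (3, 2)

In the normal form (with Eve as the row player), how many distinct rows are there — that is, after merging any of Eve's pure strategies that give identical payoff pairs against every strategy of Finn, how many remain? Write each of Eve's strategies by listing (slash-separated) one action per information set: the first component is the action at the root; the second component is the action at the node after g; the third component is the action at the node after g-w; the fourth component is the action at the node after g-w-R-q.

6

Eve has 24 pure strategies: g/w/R/Stay, g/w/R/Out, g/w/M/Stay, g/w/M/Out, g/w/C/Stay, g/w/C/Out, g/z/R/Stay, g/z/R/Out, g/z/M/Stay, g/z/M/Out, g/z/C/Stay, g/z/C/Out, k/w/R/Stay, k/w/R/Out, k/w/M/Stay, k/w/M/Out, k/w/C/Stay, k/w/C/Out, k/z/R/Stay, k/z/R/Out, k/z/M/Stay, k/z/M/Out, k/z/C/Stay, k/z/C/Out. Columns: s, q.
{g/w/R/Stay} → row (6,8) (0,3)
{g/w/R/Out} → row (6,8) (7,6)
{g/w/M/Stay, g/w/M/Out} → row (8,5) (8,5)
{g/w/C/Stay, g/w/C/Out} → row (4,6) (4,6)
{g/z/R/Stay, g/z/R/Out, g/z/M/Stay, g/z/M/Out, g/z/C/Stay, g/z/C/Out} → row (9,4) (9,4)
{k/w/R/Stay, k/w/R/Out, k/w/M/Stay, k/w/M/Out, k/w/C/Stay, k/w/C/Out, k/z/R/Stay, k/z/R/Out, k/z/M/Stay, k/z/M/Out, k/z/C/Stay, k/z/C/Out} → row (3,2) (3,2)
That's 6 distinct rows out of 24 strategies.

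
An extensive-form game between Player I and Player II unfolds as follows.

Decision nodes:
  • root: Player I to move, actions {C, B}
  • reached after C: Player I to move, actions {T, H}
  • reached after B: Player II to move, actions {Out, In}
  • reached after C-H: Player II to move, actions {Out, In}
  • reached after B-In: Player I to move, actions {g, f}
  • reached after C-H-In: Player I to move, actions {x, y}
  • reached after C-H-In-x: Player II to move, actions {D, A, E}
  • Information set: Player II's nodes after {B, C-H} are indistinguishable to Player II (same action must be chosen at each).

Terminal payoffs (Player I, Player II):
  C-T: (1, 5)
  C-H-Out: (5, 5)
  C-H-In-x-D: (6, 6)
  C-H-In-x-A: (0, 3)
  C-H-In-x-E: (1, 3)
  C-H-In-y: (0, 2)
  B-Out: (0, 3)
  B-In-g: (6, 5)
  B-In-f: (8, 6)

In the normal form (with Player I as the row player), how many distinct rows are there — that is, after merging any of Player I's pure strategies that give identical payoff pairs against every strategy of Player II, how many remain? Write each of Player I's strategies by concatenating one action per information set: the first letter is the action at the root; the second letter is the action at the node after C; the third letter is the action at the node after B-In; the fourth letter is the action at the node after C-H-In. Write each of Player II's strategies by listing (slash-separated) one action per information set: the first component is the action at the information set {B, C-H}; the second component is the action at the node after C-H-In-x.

5

Player I has 16 pure strategies: CTgx, CTgy, CTfx, CTfy, CHgx, CHgy, CHfx, CHfy, BTgx, BTgy, BTfx, BTfy, BHgx, BHgy, BHfx, BHfy. Columns: Out/D, Out/A, Out/E, In/D, In/A, In/E.
{CTgx, CTgy, CTfx, CTfy} → row (1,5) (1,5) (1,5) (1,5) (1,5) (1,5)
{CHgx, CHfx} → row (5,5) (5,5) (5,5) (6,6) (0,3) (1,3)
{CHgy, CHfy} → row (5,5) (5,5) (5,5) (0,2) (0,2) (0,2)
{BTgx, BTgy, BHgx, BHgy} → row (0,3) (0,3) (0,3) (6,5) (6,5) (6,5)
{BTfx, BTfy, BHfx, BHfy} → row (0,3) (0,3) (0,3) (8,6) (8,6) (8,6)
That's 5 distinct rows out of 16 strategies.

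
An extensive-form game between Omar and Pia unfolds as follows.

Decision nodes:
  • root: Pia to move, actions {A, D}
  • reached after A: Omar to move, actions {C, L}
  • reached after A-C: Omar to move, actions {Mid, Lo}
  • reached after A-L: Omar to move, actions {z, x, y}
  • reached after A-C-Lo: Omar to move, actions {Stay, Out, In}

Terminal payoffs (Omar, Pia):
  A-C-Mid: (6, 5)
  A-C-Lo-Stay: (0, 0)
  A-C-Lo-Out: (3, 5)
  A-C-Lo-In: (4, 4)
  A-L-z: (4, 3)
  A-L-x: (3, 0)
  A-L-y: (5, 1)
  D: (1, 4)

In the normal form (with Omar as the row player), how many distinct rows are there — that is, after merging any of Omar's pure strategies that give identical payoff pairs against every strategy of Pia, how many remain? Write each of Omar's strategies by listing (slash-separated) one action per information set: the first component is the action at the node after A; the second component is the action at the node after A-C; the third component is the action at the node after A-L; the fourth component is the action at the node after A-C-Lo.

Omar has 36 pure strategies: C/Mid/z/Stay, C/Mid/z/Out, C/Mid/z/In, C/Mid/x/Stay, C/Mid/x/Out, C/Mid/x/In, C/Mid/y/Stay, C/Mid/y/Out, C/Mid/y/In, C/Lo/z/Stay, C/Lo/z/Out, C/Lo/z/In, C/Lo/x/Stay, C/Lo/x/Out, C/Lo/x/In, C/Lo/y/Stay, C/Lo/y/Out, C/Lo/y/In, L/Mid/z/Stay, L/Mid/z/Out, L/Mid/z/In, L/Mid/x/Stay, L/Mid/x/Out, L/Mid/x/In, L/Mid/y/Stay, L/Mid/y/Out, L/Mid/y/In, L/Lo/z/Stay, L/Lo/z/Out, L/Lo/z/In, L/Lo/x/Stay, L/Lo/x/Out, L/Lo/x/In, L/Lo/y/Stay, L/Lo/y/Out, L/Lo/y/In. Columns: A, D.
{C/Mid/z/Stay, C/Mid/z/Out, C/Mid/z/In, C/Mid/x/Stay, C/Mid/x/Out, C/Mid/x/In, C/Mid/y/Stay, C/Mid/y/Out, C/Mid/y/In} → row (6,5) (1,4)
{C/Lo/z/Stay, C/Lo/x/Stay, C/Lo/y/Stay} → row (0,0) (1,4)
{C/Lo/z/Out, C/Lo/x/Out, C/Lo/y/Out} → row (3,5) (1,4)
{C/Lo/z/In, C/Lo/x/In, C/Lo/y/In} → row (4,4) (1,4)
{L/Mid/z/Stay, L/Mid/z/Out, L/Mid/z/In, L/Lo/z/Stay, L/Lo/z/Out, L/Lo/z/In} → row (4,3) (1,4)
{L/Mid/x/Stay, L/Mid/x/Out, L/Mid/x/In, L/Lo/x/Stay, L/Lo/x/Out, L/Lo/x/In} → row (3,0) (1,4)
{L/Mid/y/Stay, L/Mid/y/Out, L/Mid/y/In, L/Lo/y/Stay, L/Lo/y/Out, L/Lo/y/In} → row (5,1) (1,4)
That's 7 distinct rows out of 36 strategies.

7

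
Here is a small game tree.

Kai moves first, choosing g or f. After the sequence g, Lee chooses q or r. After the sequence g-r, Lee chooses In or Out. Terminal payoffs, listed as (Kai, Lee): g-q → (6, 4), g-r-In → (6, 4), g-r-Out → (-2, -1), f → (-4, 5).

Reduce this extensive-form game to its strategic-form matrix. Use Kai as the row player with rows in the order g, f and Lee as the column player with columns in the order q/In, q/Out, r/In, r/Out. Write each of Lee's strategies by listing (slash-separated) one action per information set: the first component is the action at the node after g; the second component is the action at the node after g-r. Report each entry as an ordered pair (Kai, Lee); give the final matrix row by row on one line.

         q/In    q/Out     r/In    r/Out
   g    (6,4)    (6,4)    (6,4)  (-2,-1)
   f   (-4,5)   (-4,5)   (-4,5)   (-4,5)

g: (6,4) (6,4) (6,4) (-2,-1) | f: (-4,5) (-4,5) (-4,5) (-4,5)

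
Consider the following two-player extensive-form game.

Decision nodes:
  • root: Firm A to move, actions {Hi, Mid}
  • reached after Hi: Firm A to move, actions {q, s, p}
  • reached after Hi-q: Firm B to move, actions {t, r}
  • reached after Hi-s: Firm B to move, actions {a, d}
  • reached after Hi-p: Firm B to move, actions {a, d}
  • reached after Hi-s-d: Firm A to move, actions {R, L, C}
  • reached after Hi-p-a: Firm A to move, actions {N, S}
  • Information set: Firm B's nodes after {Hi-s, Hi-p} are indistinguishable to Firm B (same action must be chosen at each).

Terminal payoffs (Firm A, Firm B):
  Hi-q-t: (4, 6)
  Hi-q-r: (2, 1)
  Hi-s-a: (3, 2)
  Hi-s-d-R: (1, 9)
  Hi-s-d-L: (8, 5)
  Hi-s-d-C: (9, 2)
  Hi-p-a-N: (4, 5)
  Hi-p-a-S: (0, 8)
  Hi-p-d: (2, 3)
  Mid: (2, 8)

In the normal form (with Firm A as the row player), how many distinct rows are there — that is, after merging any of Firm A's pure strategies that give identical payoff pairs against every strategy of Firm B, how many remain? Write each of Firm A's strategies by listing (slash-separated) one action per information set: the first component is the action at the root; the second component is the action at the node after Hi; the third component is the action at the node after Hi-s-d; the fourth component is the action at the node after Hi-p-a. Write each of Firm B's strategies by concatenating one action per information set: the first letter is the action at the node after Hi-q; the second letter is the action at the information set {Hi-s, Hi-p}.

Firm A has 36 pure strategies: Hi/q/R/N, Hi/q/R/S, Hi/q/L/N, Hi/q/L/S, Hi/q/C/N, Hi/q/C/S, Hi/s/R/N, Hi/s/R/S, Hi/s/L/N, Hi/s/L/S, Hi/s/C/N, Hi/s/C/S, Hi/p/R/N, Hi/p/R/S, Hi/p/L/N, Hi/p/L/S, Hi/p/C/N, Hi/p/C/S, Mid/q/R/N, Mid/q/R/S, Mid/q/L/N, Mid/q/L/S, Mid/q/C/N, Mid/q/C/S, Mid/s/R/N, Mid/s/R/S, Mid/s/L/N, Mid/s/L/S, Mid/s/C/N, Mid/s/C/S, Mid/p/R/N, Mid/p/R/S, Mid/p/L/N, Mid/p/L/S, Mid/p/C/N, Mid/p/C/S. Columns: ta, td, ra, rd.
{Hi/q/R/N, Hi/q/R/S, Hi/q/L/N, Hi/q/L/S, Hi/q/C/N, Hi/q/C/S} → row (4,6) (4,6) (2,1) (2,1)
{Hi/s/R/N, Hi/s/R/S} → row (3,2) (1,9) (3,2) (1,9)
{Hi/s/L/N, Hi/s/L/S} → row (3,2) (8,5) (3,2) (8,5)
{Hi/s/C/N, Hi/s/C/S} → row (3,2) (9,2) (3,2) (9,2)
{Hi/p/R/N, Hi/p/L/N, Hi/p/C/N} → row (4,5) (2,3) (4,5) (2,3)
{Hi/p/R/S, Hi/p/L/S, Hi/p/C/S} → row (0,8) (2,3) (0,8) (2,3)
{Mid/q/R/N, Mid/q/R/S, Mid/q/L/N, Mid/q/L/S, Mid/q/C/N, Mid/q/C/S, Mid/s/R/N, Mid/s/R/S, Mid/s/L/N, Mid/s/L/S, Mid/s/C/N, Mid/s/C/S, Mid/p/R/N, Mid/p/R/S, Mid/p/L/N, Mid/p/L/S, Mid/p/C/N, Mid/p/C/S} → row (2,8) (2,8) (2,8) (2,8)
That's 7 distinct rows out of 36 strategies.

7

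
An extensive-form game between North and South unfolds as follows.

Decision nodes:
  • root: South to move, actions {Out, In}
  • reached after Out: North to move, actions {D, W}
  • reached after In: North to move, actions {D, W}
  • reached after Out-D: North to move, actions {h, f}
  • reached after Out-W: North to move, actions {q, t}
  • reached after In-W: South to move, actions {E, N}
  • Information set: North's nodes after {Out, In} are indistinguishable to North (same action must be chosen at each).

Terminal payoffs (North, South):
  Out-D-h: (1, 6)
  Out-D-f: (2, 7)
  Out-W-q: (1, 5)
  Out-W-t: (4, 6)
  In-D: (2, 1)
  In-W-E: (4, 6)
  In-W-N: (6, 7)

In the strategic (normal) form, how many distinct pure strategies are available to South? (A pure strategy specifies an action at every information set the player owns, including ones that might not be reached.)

South owns the root with actions {Out, In} — two choices.
South owns the node after In-W with actions {E, N} — two choices.
A pure strategy fixes one action at each information set independently, so the count is the product 2 × 2 = 4.

4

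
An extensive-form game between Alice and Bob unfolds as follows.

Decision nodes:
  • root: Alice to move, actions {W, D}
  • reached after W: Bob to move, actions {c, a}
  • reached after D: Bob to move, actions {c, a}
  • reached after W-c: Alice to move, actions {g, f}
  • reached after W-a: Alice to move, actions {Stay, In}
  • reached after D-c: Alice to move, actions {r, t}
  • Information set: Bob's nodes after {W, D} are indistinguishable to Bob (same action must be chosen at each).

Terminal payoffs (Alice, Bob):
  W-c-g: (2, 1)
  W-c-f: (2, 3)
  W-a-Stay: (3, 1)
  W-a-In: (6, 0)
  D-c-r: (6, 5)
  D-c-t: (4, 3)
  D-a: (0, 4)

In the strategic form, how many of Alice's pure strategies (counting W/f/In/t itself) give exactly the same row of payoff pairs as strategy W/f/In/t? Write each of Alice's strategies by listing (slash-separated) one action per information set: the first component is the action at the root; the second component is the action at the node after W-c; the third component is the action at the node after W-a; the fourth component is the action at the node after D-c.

2

Row for W/f/In/t (columns c, a): (2,3) (6,0).
Under W/f/In/t, Alice's choice at the node after D-c can never be reached regardless of what Bob does, so varying those choices leaves every outcome unchanged.
Holding the reachable choices fixed and varying the unreachable one freely already gives 2 equivalent strategies.
No other strategy reproduces this row, so those 2 are the full class: W/f/In/r, W/f/In/t.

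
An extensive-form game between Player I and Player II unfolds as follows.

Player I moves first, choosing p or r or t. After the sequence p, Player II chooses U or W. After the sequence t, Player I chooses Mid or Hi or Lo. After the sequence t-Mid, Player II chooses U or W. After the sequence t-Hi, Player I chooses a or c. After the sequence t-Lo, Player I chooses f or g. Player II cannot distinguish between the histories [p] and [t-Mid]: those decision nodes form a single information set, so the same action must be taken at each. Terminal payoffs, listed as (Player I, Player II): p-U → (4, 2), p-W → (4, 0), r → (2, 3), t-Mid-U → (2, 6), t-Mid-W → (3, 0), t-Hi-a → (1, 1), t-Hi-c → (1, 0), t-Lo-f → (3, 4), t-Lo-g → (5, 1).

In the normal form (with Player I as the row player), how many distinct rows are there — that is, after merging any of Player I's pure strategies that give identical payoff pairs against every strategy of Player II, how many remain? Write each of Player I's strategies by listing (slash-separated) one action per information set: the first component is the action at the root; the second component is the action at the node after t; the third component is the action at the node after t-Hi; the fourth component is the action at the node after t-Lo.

Player I has 36 pure strategies: p/Mid/a/f, p/Mid/a/g, p/Mid/c/f, p/Mid/c/g, p/Hi/a/f, p/Hi/a/g, p/Hi/c/f, p/Hi/c/g, p/Lo/a/f, p/Lo/a/g, p/Lo/c/f, p/Lo/c/g, r/Mid/a/f, r/Mid/a/g, r/Mid/c/f, r/Mid/c/g, r/Hi/a/f, r/Hi/a/g, r/Hi/c/f, r/Hi/c/g, r/Lo/a/f, r/Lo/a/g, r/Lo/c/f, r/Lo/c/g, t/Mid/a/f, t/Mid/a/g, t/Mid/c/f, t/Mid/c/g, t/Hi/a/f, t/Hi/a/g, t/Hi/c/f, t/Hi/c/g, t/Lo/a/f, t/Lo/a/g, t/Lo/c/f, t/Lo/c/g. Columns: U, W.
{p/Mid/a/f, p/Mid/a/g, p/Mid/c/f, p/Mid/c/g, p/Hi/a/f, p/Hi/a/g, p/Hi/c/f, p/Hi/c/g, p/Lo/a/f, p/Lo/a/g, p/Lo/c/f, p/Lo/c/g} → row (4,2) (4,0)
{r/Mid/a/f, r/Mid/a/g, r/Mid/c/f, r/Mid/c/g, r/Hi/a/f, r/Hi/a/g, r/Hi/c/f, r/Hi/c/g, r/Lo/a/f, r/Lo/a/g, r/Lo/c/f, r/Lo/c/g} → row (2,3) (2,3)
{t/Mid/a/f, t/Mid/a/g, t/Mid/c/f, t/Mid/c/g} → row (2,6) (3,0)
{t/Hi/a/f, t/Hi/a/g} → row (1,1) (1,1)
{t/Hi/c/f, t/Hi/c/g} → row (1,0) (1,0)
{t/Lo/a/f, t/Lo/c/f} → row (3,4) (3,4)
{t/Lo/a/g, t/Lo/c/g} → row (5,1) (5,1)
That's 7 distinct rows out of 36 strategies.

7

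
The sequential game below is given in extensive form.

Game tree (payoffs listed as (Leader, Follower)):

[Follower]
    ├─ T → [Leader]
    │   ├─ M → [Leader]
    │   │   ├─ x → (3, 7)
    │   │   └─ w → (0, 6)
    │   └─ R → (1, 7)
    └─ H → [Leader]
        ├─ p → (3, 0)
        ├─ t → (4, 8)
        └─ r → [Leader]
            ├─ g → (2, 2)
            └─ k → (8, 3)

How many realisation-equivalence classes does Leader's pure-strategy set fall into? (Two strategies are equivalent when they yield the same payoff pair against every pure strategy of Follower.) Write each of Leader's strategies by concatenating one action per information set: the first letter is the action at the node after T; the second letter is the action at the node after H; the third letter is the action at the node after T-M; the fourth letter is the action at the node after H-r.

12

Leader has 24 pure strategies: Mpxg, Mpxk, Mpwg, Mpwk, Mtxg, Mtxk, Mtwg, Mtwk, Mrxg, Mrxk, Mrwg, Mrwk, Rpxg, Rpxk, Rpwg, Rpwk, Rtxg, Rtxk, Rtwg, Rtwk, Rrxg, Rrxk, Rrwg, Rrwk. Columns: T, H.
{Mpxg, Mpxk} → row (3,7) (3,0)
{Mpwg, Mpwk} → row (0,6) (3,0)
{Mtxg, Mtxk} → row (3,7) (4,8)
{Mtwg, Mtwk} → row (0,6) (4,8)
{Mrxg} → row (3,7) (2,2)
{Mrxk} → row (3,7) (8,3)
{Mrwg} → row (0,6) (2,2)
{Mrwk} → row (0,6) (8,3)
{Rpxg, Rpxk, Rpwg, Rpwk} → row (1,7) (3,0)
{Rtxg, Rtxk, Rtwg, Rtwk} → row (1,7) (4,8)
{Rrxg, Rrwg} → row (1,7) (2,2)
{Rrxk, Rrwk} → row (1,7) (8,3)
That's 12 distinct rows out of 24 strategies.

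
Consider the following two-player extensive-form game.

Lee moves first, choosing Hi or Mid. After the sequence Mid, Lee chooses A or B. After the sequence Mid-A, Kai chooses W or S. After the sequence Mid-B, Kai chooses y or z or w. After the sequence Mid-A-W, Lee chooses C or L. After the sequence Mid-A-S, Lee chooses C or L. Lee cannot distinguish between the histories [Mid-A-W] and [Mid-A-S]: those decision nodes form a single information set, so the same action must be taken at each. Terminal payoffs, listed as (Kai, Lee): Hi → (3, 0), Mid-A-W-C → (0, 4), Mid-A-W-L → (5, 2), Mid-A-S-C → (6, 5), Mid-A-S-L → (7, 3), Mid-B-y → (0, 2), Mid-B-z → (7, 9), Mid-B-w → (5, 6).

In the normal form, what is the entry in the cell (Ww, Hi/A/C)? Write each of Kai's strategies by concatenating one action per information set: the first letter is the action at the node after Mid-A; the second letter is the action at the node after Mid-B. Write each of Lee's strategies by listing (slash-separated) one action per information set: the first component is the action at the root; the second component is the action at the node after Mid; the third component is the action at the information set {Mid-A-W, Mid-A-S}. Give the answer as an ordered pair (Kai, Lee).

Trace the play path from the root:
  Lee plays Hi
→ terminal payoff (3, 0).
(Kai's choice at the node after Mid-A is never reached on this path, so it doesn't affect the outcome.)

(3, 0)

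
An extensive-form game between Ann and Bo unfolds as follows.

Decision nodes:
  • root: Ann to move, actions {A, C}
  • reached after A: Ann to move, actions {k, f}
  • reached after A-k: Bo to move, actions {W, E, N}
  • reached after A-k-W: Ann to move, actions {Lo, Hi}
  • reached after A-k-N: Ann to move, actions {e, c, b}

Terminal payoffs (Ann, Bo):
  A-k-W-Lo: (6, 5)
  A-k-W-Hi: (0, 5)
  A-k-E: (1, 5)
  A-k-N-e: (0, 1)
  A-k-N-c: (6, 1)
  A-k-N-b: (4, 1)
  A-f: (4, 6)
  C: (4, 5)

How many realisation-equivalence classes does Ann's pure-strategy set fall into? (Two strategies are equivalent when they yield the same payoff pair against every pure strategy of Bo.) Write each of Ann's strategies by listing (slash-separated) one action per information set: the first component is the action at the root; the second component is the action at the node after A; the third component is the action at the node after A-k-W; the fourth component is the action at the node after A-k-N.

Ann has 24 pure strategies: A/k/Lo/e, A/k/Lo/c, A/k/Lo/b, A/k/Hi/e, A/k/Hi/c, A/k/Hi/b, A/f/Lo/e, A/f/Lo/c, A/f/Lo/b, A/f/Hi/e, A/f/Hi/c, A/f/Hi/b, C/k/Lo/e, C/k/Lo/c, C/k/Lo/b, C/k/Hi/e, C/k/Hi/c, C/k/Hi/b, C/f/Lo/e, C/f/Lo/c, C/f/Lo/b, C/f/Hi/e, C/f/Hi/c, C/f/Hi/b. Columns: W, E, N.
{A/k/Lo/e} → row (6,5) (1,5) (0,1)
{A/k/Lo/c} → row (6,5) (1,5) (6,1)
{A/k/Lo/b} → row (6,5) (1,5) (4,1)
{A/k/Hi/e} → row (0,5) (1,5) (0,1)
{A/k/Hi/c} → row (0,5) (1,5) (6,1)
{A/k/Hi/b} → row (0,5) (1,5) (4,1)
{A/f/Lo/e, A/f/Lo/c, A/f/Lo/b, A/f/Hi/e, A/f/Hi/c, A/f/Hi/b} → row (4,6) (4,6) (4,6)
{C/k/Lo/e, C/k/Lo/c, C/k/Lo/b, C/k/Hi/e, C/k/Hi/c, C/k/Hi/b, C/f/Lo/e, C/f/Lo/c, C/f/Lo/b, C/f/Hi/e, C/f/Hi/c, C/f/Hi/b} → row (4,5) (4,5) (4,5)
That's 8 distinct rows out of 24 strategies.

8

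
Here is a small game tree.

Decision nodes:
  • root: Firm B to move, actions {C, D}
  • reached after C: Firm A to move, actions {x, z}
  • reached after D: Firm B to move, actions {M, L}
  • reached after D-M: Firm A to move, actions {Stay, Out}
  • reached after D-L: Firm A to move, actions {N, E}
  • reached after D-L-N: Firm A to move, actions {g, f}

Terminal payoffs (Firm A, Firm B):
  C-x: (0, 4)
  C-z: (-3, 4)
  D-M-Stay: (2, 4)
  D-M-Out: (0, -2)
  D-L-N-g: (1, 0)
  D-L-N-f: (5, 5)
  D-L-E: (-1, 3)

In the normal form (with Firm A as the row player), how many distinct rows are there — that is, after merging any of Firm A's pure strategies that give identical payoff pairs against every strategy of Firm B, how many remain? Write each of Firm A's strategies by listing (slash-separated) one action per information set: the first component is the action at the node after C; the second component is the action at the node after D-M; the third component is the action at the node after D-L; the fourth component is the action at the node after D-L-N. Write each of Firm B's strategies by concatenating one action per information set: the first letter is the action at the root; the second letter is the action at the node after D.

Firm A has 16 pure strategies: x/Stay/N/g, x/Stay/N/f, x/Stay/E/g, x/Stay/E/f, x/Out/N/g, x/Out/N/f, x/Out/E/g, x/Out/E/f, z/Stay/N/g, z/Stay/N/f, z/Stay/E/g, z/Stay/E/f, z/Out/N/g, z/Out/N/f, z/Out/E/g, z/Out/E/f. Columns: CM, CL, DM, DL.
{x/Stay/N/g} → row (0,4) (0,4) (2,4) (1,0)
{x/Stay/N/f} → row (0,4) (0,4) (2,4) (5,5)
{x/Stay/E/g, x/Stay/E/f} → row (0,4) (0,4) (2,4) (-1,3)
{x/Out/N/g} → row (0,4) (0,4) (0,-2) (1,0)
{x/Out/N/f} → row (0,4) (0,4) (0,-2) (5,5)
{x/Out/E/g, x/Out/E/f} → row (0,4) (0,4) (0,-2) (-1,3)
{z/Stay/N/g} → row (-3,4) (-3,4) (2,4) (1,0)
{z/Stay/N/f} → row (-3,4) (-3,4) (2,4) (5,5)
{z/Stay/E/g, z/Stay/E/f} → row (-3,4) (-3,4) (2,4) (-1,3)
{z/Out/N/g} → row (-3,4) (-3,4) (0,-2) (1,0)
{z/Out/N/f} → row (-3,4) (-3,4) (0,-2) (5,5)
{z/Out/E/g, z/Out/E/f} → row (-3,4) (-3,4) (0,-2) (-1,3)
That's 12 distinct rows out of 16 strategies.

12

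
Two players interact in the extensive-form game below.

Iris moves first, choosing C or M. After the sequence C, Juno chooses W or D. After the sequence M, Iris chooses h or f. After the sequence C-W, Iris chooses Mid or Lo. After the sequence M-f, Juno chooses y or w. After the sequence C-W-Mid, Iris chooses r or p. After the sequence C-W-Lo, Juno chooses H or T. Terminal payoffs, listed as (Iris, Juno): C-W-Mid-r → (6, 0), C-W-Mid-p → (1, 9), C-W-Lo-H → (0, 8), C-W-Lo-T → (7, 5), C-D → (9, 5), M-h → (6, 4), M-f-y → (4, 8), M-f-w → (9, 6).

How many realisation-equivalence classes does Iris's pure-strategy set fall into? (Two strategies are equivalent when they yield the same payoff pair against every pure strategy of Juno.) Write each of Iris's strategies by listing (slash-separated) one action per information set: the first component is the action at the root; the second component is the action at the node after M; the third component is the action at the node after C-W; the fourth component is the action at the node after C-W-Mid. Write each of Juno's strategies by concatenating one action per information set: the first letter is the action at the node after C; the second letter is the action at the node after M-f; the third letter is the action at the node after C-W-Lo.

5

Iris has 16 pure strategies: C/h/Mid/r, C/h/Mid/p, C/h/Lo/r, C/h/Lo/p, C/f/Mid/r, C/f/Mid/p, C/f/Lo/r, C/f/Lo/p, M/h/Mid/r, M/h/Mid/p, M/h/Lo/r, M/h/Lo/p, M/f/Mid/r, M/f/Mid/p, M/f/Lo/r, M/f/Lo/p. Columns: WyH, WyT, WwH, WwT, DyH, DyT, DwH, DwT.
{C/h/Mid/r, C/f/Mid/r} → row (6,0) (6,0) (6,0) (6,0) (9,5) (9,5) (9,5) (9,5)
{C/h/Mid/p, C/f/Mid/p} → row (1,9) (1,9) (1,9) (1,9) (9,5) (9,5) (9,5) (9,5)
{C/h/Lo/r, C/h/Lo/p, C/f/Lo/r, C/f/Lo/p} → row (0,8) (7,5) (0,8) (7,5) (9,5) (9,5) (9,5) (9,5)
{M/h/Mid/r, M/h/Mid/p, M/h/Lo/r, M/h/Lo/p} → row (6,4) (6,4) (6,4) (6,4) (6,4) (6,4) (6,4) (6,4)
{M/f/Mid/r, M/f/Mid/p, M/f/Lo/r, M/f/Lo/p} → row (4,8) (4,8) (9,6) (9,6) (4,8) (4,8) (9,6) (9,6)
That's 5 distinct rows out of 16 strategies.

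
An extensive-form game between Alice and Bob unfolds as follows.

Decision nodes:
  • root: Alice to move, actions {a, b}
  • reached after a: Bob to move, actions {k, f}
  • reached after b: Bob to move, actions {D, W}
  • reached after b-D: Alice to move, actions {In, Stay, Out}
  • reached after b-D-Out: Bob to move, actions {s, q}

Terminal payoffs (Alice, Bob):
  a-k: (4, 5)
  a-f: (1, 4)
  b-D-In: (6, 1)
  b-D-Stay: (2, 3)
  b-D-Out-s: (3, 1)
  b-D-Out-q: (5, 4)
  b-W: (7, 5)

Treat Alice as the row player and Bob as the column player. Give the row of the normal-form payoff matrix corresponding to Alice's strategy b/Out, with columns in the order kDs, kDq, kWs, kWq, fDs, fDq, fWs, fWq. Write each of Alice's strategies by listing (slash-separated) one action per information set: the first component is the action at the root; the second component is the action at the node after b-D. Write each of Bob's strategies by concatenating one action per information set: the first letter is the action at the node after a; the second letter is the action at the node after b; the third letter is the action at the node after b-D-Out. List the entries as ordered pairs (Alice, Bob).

vs kDs: Alice plays b → Bob plays D at [b] → Alice plays Out at [b-D] → Bob plays s at [b-D-Out] → (3, 1)
vs kDq: Alice plays b → Bob plays D at [b] → Alice plays Out at [b-D] → Bob plays q at [b-D-Out] → (5, 4)
vs kWs: Alice plays b → Bob plays W at [b] → (7, 5)
vs kWq: Alice plays b → Bob plays W at [b] → (7, 5)
vs fDs: Alice plays b → Bob plays D at [b] → Alice plays Out at [b-D] → Bob plays s at [b-D-Out] → (3, 1)
vs fDq: Alice plays b → Bob plays D at [b] → Alice plays Out at [b-D] → Bob plays q at [b-D-Out] → (5, 4)
vs fWs: Alice plays b → Bob plays W at [b] → (7, 5)
vs fWq: Alice plays b → Bob plays W at [b] → (7, 5)

(3,1) (5,4) (7,5) (7,5) (3,1) (5,4) (7,5) (7,5)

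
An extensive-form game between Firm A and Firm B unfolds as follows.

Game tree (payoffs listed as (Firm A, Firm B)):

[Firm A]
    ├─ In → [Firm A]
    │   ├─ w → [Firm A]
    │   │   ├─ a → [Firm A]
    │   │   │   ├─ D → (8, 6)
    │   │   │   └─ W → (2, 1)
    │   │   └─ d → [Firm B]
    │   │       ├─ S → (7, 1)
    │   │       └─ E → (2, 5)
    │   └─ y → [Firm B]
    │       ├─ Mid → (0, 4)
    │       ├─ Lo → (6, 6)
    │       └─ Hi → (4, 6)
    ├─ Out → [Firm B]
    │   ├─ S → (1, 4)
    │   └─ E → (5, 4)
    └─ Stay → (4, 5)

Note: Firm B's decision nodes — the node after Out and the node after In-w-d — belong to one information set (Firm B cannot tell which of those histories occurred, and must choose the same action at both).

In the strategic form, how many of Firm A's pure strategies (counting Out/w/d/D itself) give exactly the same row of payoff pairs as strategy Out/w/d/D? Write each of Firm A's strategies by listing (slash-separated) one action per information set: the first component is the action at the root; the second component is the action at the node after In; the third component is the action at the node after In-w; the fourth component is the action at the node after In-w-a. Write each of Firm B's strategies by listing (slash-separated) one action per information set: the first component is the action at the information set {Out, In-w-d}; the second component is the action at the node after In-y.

8

Row for Out/w/d/D (columns S/Mid, S/Lo, S/Hi, E/Mid, E/Lo, E/Hi): (1,4) (1,4) (1,4) (5,4) (5,4) (5,4).
Under Out/w/d/D, Firm A's choice at the node after In and at the node after In-w and at the node after In-w-a can never be reached regardless of what Firm B does, so varying those choices leaves every outcome unchanged.
Holding the reachable choices fixed and varying the unreachable ones freely already gives 2 × 2 × 2 = 8 equivalent strategies.
No other strategy reproduces this row, so those 8 are the full class: Out/w/a/D, Out/w/a/W, Out/w/d/D, Out/w/d/W, Out/y/a/D, Out/y/a/W, Out/y/d/D, Out/y/d/W.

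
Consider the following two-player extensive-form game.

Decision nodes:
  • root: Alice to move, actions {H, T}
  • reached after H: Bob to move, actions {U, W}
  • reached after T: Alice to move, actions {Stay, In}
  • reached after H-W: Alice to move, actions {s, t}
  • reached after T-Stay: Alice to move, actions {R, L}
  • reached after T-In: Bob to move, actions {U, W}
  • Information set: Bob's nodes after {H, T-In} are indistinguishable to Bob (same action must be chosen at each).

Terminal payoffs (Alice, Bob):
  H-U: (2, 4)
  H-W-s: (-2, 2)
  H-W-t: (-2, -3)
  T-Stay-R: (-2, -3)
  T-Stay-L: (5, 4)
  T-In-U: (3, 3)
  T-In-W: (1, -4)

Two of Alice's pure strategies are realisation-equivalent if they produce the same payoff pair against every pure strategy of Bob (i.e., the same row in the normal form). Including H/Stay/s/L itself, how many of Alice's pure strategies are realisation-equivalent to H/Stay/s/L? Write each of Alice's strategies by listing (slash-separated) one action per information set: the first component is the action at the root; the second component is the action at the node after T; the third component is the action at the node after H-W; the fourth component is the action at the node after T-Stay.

Row for H/Stay/s/L (columns U, W): (2,4) (-2,2).
Under H/Stay/s/L, Alice's choice at the node after T and at the node after T-Stay can never be reached regardless of what Bob does, so varying those choices leaves every outcome unchanged.
Holding the reachable choices fixed and varying the unreachable ones freely already gives 2 × 2 = 4 equivalent strategies.
No other strategy reproduces this row, so those 4 are the full class: H/Stay/s/R, H/Stay/s/L, H/In/s/R, H/In/s/L.

4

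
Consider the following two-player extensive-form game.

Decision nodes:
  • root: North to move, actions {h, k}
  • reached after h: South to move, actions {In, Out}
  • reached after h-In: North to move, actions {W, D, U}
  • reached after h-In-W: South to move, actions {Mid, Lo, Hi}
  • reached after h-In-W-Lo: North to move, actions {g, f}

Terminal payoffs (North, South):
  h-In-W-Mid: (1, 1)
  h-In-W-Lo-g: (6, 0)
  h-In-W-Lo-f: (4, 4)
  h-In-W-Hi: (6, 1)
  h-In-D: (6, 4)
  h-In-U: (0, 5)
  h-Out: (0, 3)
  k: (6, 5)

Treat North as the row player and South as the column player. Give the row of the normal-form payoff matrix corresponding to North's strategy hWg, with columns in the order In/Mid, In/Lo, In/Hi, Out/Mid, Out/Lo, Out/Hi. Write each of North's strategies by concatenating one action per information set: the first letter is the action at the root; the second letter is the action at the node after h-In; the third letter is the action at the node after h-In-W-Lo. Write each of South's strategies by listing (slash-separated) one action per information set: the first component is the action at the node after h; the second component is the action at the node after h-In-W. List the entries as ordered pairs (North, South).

(1,1) (6,0) (6,1) (0,3) (0,3) (0,3)

vs In/Mid: North plays h → South plays In at [h] → North plays W at [h-In] → South plays Mid at [h-In-W] → (1, 1)
vs In/Lo: North plays h → South plays In at [h] → North plays W at [h-In] → South plays Lo at [h-In-W] → North plays g at [h-In-W-Lo] → (6, 0)
vs In/Hi: North plays h → South plays In at [h] → North plays W at [h-In] → South plays Hi at [h-In-W] → (6, 1)
vs Out/Mid: North plays h → South plays Out at [h] → (0, 3)
vs Out/Lo: North plays h → South plays Out at [h] → (0, 3)
vs Out/Hi: North plays h → South plays Out at [h] → (0, 3)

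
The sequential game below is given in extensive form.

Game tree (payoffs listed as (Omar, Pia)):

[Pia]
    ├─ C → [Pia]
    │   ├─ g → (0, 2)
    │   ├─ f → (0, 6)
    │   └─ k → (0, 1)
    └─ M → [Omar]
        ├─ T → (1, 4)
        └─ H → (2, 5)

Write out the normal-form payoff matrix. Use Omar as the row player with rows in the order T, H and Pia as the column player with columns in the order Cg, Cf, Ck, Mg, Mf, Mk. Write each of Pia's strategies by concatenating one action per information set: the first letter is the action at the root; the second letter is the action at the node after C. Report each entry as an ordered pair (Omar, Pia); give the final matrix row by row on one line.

T: (0,2) (0,6) (0,1) (1,4) (1,4) (1,4) | H: (0,2) (0,6) (0,1) (2,5) (2,5) (2,5)

           Cg       Cf       Ck       Mg       Mf       Mk
   T    (0,2)    (0,6)    (0,1)    (1,4)    (1,4)    (1,4)
   H    (0,2)    (0,6)    (0,1)    (2,5)    (2,5)    (2,5)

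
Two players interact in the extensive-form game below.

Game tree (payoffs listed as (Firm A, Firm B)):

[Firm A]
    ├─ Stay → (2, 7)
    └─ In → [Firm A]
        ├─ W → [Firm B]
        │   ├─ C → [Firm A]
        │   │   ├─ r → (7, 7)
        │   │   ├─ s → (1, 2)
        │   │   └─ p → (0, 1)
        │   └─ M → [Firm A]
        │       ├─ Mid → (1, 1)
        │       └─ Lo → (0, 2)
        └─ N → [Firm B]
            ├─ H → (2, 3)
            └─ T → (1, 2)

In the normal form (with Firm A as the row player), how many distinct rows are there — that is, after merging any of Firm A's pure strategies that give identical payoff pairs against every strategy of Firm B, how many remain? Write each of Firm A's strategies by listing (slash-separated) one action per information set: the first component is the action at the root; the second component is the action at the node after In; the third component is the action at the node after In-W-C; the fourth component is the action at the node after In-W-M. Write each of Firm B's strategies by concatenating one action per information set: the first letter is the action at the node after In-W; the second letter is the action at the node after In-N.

Firm A has 24 pure strategies: Stay/W/r/Mid, Stay/W/r/Lo, Stay/W/s/Mid, Stay/W/s/Lo, Stay/W/p/Mid, Stay/W/p/Lo, Stay/N/r/Mid, Stay/N/r/Lo, Stay/N/s/Mid, Stay/N/s/Lo, Stay/N/p/Mid, Stay/N/p/Lo, In/W/r/Mid, In/W/r/Lo, In/W/s/Mid, In/W/s/Lo, In/W/p/Mid, In/W/p/Lo, In/N/r/Mid, In/N/r/Lo, In/N/s/Mid, In/N/s/Lo, In/N/p/Mid, In/N/p/Lo. Columns: CH, CT, MH, MT.
{Stay/W/r/Mid, Stay/W/r/Lo, Stay/W/s/Mid, Stay/W/s/Lo, Stay/W/p/Mid, Stay/W/p/Lo, Stay/N/r/Mid, Stay/N/r/Lo, Stay/N/s/Mid, Stay/N/s/Lo, Stay/N/p/Mid, Stay/N/p/Lo} → row (2,7) (2,7) (2,7) (2,7)
{In/W/r/Mid} → row (7,7) (7,7) (1,1) (1,1)
{In/W/r/Lo} → row (7,7) (7,7) (0,2) (0,2)
{In/W/s/Mid} → row (1,2) (1,2) (1,1) (1,1)
{In/W/s/Lo} → row (1,2) (1,2) (0,2) (0,2)
{In/W/p/Mid} → row (0,1) (0,1) (1,1) (1,1)
{In/W/p/Lo} → row (0,1) (0,1) (0,2) (0,2)
{In/N/r/Mid, In/N/r/Lo, In/N/s/Mid, In/N/s/Lo, In/N/p/Mid, In/N/p/Lo} → row (2,3) (1,2) (2,3) (1,2)
That's 8 distinct rows out of 24 strategies.

8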